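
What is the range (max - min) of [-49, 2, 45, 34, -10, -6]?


Maximum value: 45
Minimum value: -49
Range = 45 - (-49) = 94
Final answer: 94


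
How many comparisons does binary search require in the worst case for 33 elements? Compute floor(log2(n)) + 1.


Binary search halves the search space each step.
Maximum comparisons = floor(log2(33)) + 1
log2(33) = 5.0444
floor(log2(33)) = 5, so 5 + 1 = 6
Final answer: 6


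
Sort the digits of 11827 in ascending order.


The number 11827 has digits: 1, 1, 8, 2, 7
Sorted: 1, 1, 2, 7, 8
Joining the sorted digits gives the result.
Final answer: 11278


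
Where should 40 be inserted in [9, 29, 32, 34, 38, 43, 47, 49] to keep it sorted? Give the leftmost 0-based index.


List is sorted: [9, 29, 32, 34, 38, 43, 47, 49]
We need the leftmost position where 40 can be inserted, i.e. the first index whose element is >= 40 (or the end of the list if none is).
Binary search with low=0, high=8 (0-based indices):
  low=0, high=8, mid=4: a[4]=38 < 40, so low = 5
  low=5, high=8, mid=6: a[6]=47 >= 40, so high = 6
  low=5, high=6, mid=5: a[5]=43 >= 40, so high = 5
Now low = high = 5, so the insertion index is 5.
Final answer: 5


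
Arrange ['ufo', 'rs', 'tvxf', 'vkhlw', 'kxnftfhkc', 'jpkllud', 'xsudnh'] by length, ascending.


Compute lengths:
  'ufo' has length 3
  'rs' has length 2
  'tvxf' has length 4
  'vkhlw' has length 5
  'kxnftfhkc' has length 9
  'jpkllud' has length 7
  'xsudnh' has length 6
Lengths in increasing order: 2 < 3 < 4 < 5 < 6 < 7 < 9
Listing the words in that order gives the answer.
Final answer: ['rs', 'ufo', 'tvxf', 'vkhlw', 'xsudnh', 'jpkllud', 'kxnftfhkc']


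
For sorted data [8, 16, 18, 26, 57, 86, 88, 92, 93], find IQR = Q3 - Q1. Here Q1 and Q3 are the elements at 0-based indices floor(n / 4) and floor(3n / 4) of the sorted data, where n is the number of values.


The data has n = 9 elements.
Q1 index = floor(9 / 4) = floor(2.25) = 2; Q3 index = floor(3 * 9 / 4) = floor(6.75) = 6
Q1 = element at index 2 = 18
Q3 = element at index 6 = 88
IQR = 88 - 18 = 70
Final answer: 70


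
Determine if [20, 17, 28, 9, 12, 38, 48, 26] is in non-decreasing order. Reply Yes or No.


Check consecutive pairs:
  20 <= 17? False
  17 <= 28? True
  28 <= 9? False
  9 <= 12? True
  12 <= 38? True
  38 <= 48? True
  48 <= 26? False
3 consecutive pair(s) are out of order, so the list is not sorted.
Final answer: No


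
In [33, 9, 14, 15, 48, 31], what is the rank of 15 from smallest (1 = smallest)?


Sort ascending: [9, 14, 15, 31, 33, 48]
Find 15 in the sorted list.
15 is at position 3 (1-indexed).
Final answer: 3


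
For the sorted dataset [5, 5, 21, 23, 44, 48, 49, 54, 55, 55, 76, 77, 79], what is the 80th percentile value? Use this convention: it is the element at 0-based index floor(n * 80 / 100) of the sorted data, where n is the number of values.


The dataset has n = 13 elements.
Index = floor(13 * 80 / 100) = floor(1040 / 100) = floor(10.4) = 10
Counting from index 0 in the sorted data, the element at index 10 is 76.
Final answer: 76


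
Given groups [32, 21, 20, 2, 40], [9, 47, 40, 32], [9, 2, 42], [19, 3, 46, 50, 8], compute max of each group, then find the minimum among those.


Find max of each group:
  Group 1: [32, 21, 20, 2, 40] -> max = 40
  Group 2: [9, 47, 40, 32] -> max = 47
  Group 3: [9, 2, 42] -> max = 42
  Group 4: [19, 3, 46, 50, 8] -> max = 50
Maxes: [40, 47, 42, 50]
Minimum of maxes = 40
Final answer: 40


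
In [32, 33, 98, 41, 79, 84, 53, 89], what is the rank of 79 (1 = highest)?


Sort descending: [98, 89, 84, 79, 53, 41, 33, 32]
Find 79 in the sorted list.
79 is at position 4.
Final answer: 4


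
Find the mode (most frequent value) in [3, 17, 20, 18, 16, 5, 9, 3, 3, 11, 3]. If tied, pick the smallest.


Count the frequency of each value:
  3 appears 4 time(s)
  5 appears 1 time(s)
  9 appears 1 time(s)
  11 appears 1 time(s)
  16 appears 1 time(s)
  17 appears 1 time(s)
  18 appears 1 time(s)
  20 appears 1 time(s)
Maximum frequency is 4.
Only 3 reaches that frequency, so it is the mode.
Final answer: 3


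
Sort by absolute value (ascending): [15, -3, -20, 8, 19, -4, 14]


Compute absolute values:
  |15| = 15
  |-3| = 3
  |-20| = 20
  |8| = 8
  |19| = 19
  |-4| = 4
  |14| = 14
Absolute values in increasing order: 3 < 4 < 8 < 14 < 15 < 19 < 20
Listing the original numbers in that order gives the answer.
Final answer: [-3, -4, 8, 14, 15, 19, -20]


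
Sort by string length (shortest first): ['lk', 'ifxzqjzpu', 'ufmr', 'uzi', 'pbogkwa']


Compute lengths:
  'lk' has length 2
  'ifxzqjzpu' has length 9
  'ufmr' has length 4
  'uzi' has length 3
  'pbogkwa' has length 7
Lengths in increasing order: 2 < 3 < 4 < 7 < 9
Listing the words in that order gives the answer.
Final answer: ['lk', 'uzi', 'ufmr', 'pbogkwa', 'ifxzqjzpu']


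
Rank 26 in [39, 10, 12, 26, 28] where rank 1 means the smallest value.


Sort ascending: [10, 12, 26, 28, 39]
Find 26 in the sorted list.
26 is at position 3 (1-indexed).
Final answer: 3


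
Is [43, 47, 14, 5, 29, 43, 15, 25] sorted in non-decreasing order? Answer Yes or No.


Check consecutive pairs:
  43 <= 47? True
  47 <= 14? False
  14 <= 5? False
  5 <= 29? True
  29 <= 43? True
  43 <= 15? False
  15 <= 25? True
3 consecutive pair(s) are out of order, so the list is not sorted.
Final answer: No


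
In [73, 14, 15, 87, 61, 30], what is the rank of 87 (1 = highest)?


Sort descending: [87, 73, 61, 30, 15, 14]
Find 87 in the sorted list.
87 is at position 1.
Final answer: 1


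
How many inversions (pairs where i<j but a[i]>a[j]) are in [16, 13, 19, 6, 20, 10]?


For each element, count the later elements that are smaller than it:
  16 (index 0): smaller elements after it = [13, 6, 10] -> 3
  13 (index 1): smaller elements after it = [6, 10] -> 2
  19 (index 2): smaller elements after it = [6, 10] -> 2
  6 (index 3): smaller elements after it = [] -> 0
  20 (index 4): smaller elements after it = [10] -> 1
Total inversions = 3 + 2 + 2 + 0 + 1 = 8
Final answer: 8


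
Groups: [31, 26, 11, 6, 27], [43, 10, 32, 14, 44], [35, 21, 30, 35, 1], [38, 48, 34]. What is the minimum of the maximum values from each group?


Find max of each group:
  Group 1: [31, 26, 11, 6, 27] -> max = 31
  Group 2: [43, 10, 32, 14, 44] -> max = 44
  Group 3: [35, 21, 30, 35, 1] -> max = 35
  Group 4: [38, 48, 34] -> max = 48
Maxes: [31, 44, 35, 48]
Minimum of maxes = 31
Final answer: 31


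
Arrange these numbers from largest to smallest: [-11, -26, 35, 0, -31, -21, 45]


Original list: [-11, -26, 35, 0, -31, -21, 45]
Repeatedly take the largest remaining element:
  Remaining [-11, -26, 35, 0, -31, -21, 45] -> largest is 45
  Remaining [-11, -26, 35, 0, -31, -21] -> largest is 35
  Remaining [-11, -26, 0, -31, -21] -> largest is 0
  Remaining [-11, -26, -31, -21] -> largest is -11
  Remaining [-26, -31, -21] -> largest is -21
  Remaining [-26, -31] -> largest is -26
  Remaining [-31] -> largest is -31
Collecting the picks in order gives the descending list.
Final answer: [45, 35, 0, -11, -21, -26, -31]


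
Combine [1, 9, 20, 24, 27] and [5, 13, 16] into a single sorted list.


List A: [1, 9, 20, 24, 27]
List B: [5, 13, 16]
Repeatedly compare the front elements and take the smaller:
  1 vs 5 -> take 1
  9 vs 5 -> take 5
  9 vs 13 -> take 9
  20 vs 13 -> take 13
  20 vs 16 -> take 16
  B is exhausted; append the rest of A: [20, 24, 27]
Final answer: [1, 5, 9, 13, 16, 20, 24, 27]


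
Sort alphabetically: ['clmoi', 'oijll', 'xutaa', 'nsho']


Compare strings character by character (the first differing letter decides):
  'clmoi' < 'nsho' since 'c' < 'n' at position 1
  'nsho' < 'oijll' since 'n' < 'o' at position 1
  'oijll' < 'xutaa' since 'o' < 'x' at position 1
Chaining these comparisons gives the alphabetical order.
Final answer: ['clmoi', 'nsho', 'oijll', 'xutaa']


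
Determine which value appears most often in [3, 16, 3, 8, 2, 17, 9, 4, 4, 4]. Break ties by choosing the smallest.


Count the frequency of each value:
  2 appears 1 time(s)
  3 appears 2 time(s)
  4 appears 3 time(s)
  8 appears 1 time(s)
  9 appears 1 time(s)
  16 appears 1 time(s)
  17 appears 1 time(s)
Maximum frequency is 3.
Only 4 reaches that frequency, so it is the mode.
Final answer: 4


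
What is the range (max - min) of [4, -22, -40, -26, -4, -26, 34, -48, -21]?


Maximum value: 34
Minimum value: -48
Range = 34 - (-48) = 82
Final answer: 82


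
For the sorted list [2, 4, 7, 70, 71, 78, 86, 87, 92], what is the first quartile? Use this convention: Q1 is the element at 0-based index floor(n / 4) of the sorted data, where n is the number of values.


The list has n = 9 elements.
Q1 index = floor(9 / 4) = floor(2.25) = 2
Counting from index 0 in the sorted data, the element at index 2 is 7.
Final answer: 7


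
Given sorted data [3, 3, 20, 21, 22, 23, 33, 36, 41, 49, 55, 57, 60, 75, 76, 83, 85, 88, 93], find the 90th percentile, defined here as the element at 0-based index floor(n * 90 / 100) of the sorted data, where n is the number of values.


The dataset has n = 19 elements.
Index = floor(19 * 90 / 100) = floor(1710 / 100) = floor(17.1) = 17
Counting from index 0 in the sorted data, the element at index 17 is 88.
Final answer: 88


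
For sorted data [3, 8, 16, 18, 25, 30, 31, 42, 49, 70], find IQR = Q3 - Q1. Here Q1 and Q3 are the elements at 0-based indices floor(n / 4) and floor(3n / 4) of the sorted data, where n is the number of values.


The data has n = 10 elements.
Q1 index = floor(10 / 4) = floor(2.5) = 2; Q3 index = floor(3 * 10 / 4) = floor(7.5) = 7
Q1 = element at index 2 = 16
Q3 = element at index 7 = 42
IQR = 42 - 16 = 26
Final answer: 26


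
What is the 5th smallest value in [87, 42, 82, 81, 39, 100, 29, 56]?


Sort ascending: [29, 39, 42, 56, 81, 82, 87, 100]
The 5th element (1-indexed) is at index 4.
Value = 81
Final answer: 81


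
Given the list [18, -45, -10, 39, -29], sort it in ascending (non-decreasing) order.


Original list: [18, -45, -10, 39, -29]
Repeatedly take the smallest remaining element:
  Remaining [18, -45, -10, 39, -29] -> smallest is -45
  Remaining [18, -10, 39, -29] -> smallest is -29
  Remaining [18, -10, 39] -> smallest is -10
  Remaining [18, 39] -> smallest is 18
  Remaining [39] -> smallest is 39
Collecting the picks in order gives the sorted list.
Final answer: [-45, -29, -10, 18, 39]


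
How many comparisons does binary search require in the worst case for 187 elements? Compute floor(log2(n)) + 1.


Binary search halves the search space each step.
Maximum comparisons = floor(log2(187)) + 1
log2(187) = 7.5469
floor(log2(187)) = 7, so 7 + 1 = 8
Final answer: 8


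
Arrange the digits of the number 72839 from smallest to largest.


The number 72839 has digits: 7, 2, 8, 3, 9
Sorted: 2, 3, 7, 8, 9
Joining the sorted digits gives the result.
Final answer: 23789


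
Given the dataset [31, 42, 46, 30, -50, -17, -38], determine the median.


First, sort the list: [-50, -38, -17, 30, 31, 42, 46]
The list has 7 elements (odd count).
The middle index is 3 (0-based), and the element there is 30.
Final answer: 30


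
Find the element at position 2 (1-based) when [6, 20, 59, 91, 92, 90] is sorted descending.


Sort descending: [92, 91, 90, 59, 20, 6]
The 2nd element (1-indexed) is at index 1.
Value = 91
Final answer: 91


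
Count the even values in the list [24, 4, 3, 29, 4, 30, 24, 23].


Check each element:
  24 is even
  4 is even
  3 is odd
  29 is odd
  4 is even
  30 is even
  24 is even
  23 is odd
Evens: [24, 4, 4, 30, 24]
Count of evens = 5
Final answer: 5


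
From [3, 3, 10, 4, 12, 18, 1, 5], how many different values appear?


List all unique values:
Distinct values: [1, 3, 4, 5, 10, 12, 18]
Count = 7
Final answer: 7


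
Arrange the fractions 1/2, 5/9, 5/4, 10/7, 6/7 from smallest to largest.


Convert to decimal for comparison:
  1/2 = 0.5
  5/9 = 0.5556
  5/4 = 1.25
  10/7 = 1.4286
  6/7 = 0.8571
Decimals in increasing order: 0.5 < 0.5556 < 0.8571 < 1.25 < 1.4286
Writing each back as its fraction gives the sorted order.
Final answer: 1/2, 5/9, 6/7, 5/4, 10/7


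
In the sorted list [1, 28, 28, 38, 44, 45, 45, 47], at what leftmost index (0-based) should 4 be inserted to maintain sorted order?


List is sorted: [1, 28, 28, 38, 44, 45, 45, 47]
We need the leftmost position where 4 can be inserted, i.e. the first index whose element is >= 4 (or the end of the list if none is).
Binary search with low=0, high=8 (0-based indices):
  low=0, high=8, mid=4: a[4]=44 >= 4, so high = 4
  low=0, high=4, mid=2: a[2]=28 >= 4, so high = 2
  low=0, high=2, mid=1: a[1]=28 >= 4, so high = 1
  low=0, high=1, mid=0: a[0]=1 < 4, so low = 1
Now low = high = 1, so the insertion index is 1.
Final answer: 1


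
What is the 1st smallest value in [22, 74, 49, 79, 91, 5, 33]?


Sort ascending: [5, 22, 33, 49, 74, 79, 91]
The 1st element (1-indexed) is at index 0.
Value = 5
Final answer: 5


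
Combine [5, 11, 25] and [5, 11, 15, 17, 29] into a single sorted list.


List A: [5, 11, 25]
List B: [5, 11, 15, 17, 29]
Repeatedly compare the front elements and take the smaller:
  5 vs 5 -> take 5
  11 vs 5 -> take 5
  11 vs 11 -> take 11
  25 vs 11 -> take 11
  25 vs 15 -> take 15
  25 vs 17 -> take 17
  25 vs 29 -> take 25
  A is exhausted; append the rest of B: [29]
Final answer: [5, 5, 11, 11, 15, 17, 25, 29]


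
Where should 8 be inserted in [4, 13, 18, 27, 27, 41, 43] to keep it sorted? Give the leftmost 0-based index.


List is sorted: [4, 13, 18, 27, 27, 41, 43]
We need the leftmost position where 8 can be inserted, i.e. the first index whose element is >= 8 (or the end of the list if none is).
Binary search with low=0, high=7 (0-based indices):
  low=0, high=7, mid=3: a[3]=27 >= 8, so high = 3
  low=0, high=3, mid=1: a[1]=13 >= 8, so high = 1
  low=0, high=1, mid=0: a[0]=4 < 8, so low = 1
Now low = high = 1, so the insertion index is 1.
Final answer: 1


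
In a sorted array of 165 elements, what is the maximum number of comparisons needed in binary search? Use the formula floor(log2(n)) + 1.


Binary search halves the search space each step.
Maximum comparisons = floor(log2(165)) + 1
log2(165) = 7.3663
floor(log2(165)) = 7, so 7 + 1 = 8
Final answer: 8


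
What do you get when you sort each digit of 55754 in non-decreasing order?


The number 55754 has digits: 5, 5, 7, 5, 4
Sorted: 4, 5, 5, 5, 7
Joining the sorted digits gives the result.
Final answer: 45557


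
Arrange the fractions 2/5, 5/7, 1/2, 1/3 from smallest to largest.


Convert to decimal for comparison:
  2/5 = 0.4
  5/7 = 0.7143
  1/2 = 0.5
  1/3 = 0.3333
Decimals in increasing order: 0.3333 < 0.4 < 0.5 < 0.7143
Writing each back as its fraction gives the sorted order.
Final answer: 1/3, 2/5, 1/2, 5/7


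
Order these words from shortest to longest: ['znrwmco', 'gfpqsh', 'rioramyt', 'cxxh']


Compute lengths:
  'znrwmco' has length 7
  'gfpqsh' has length 6
  'rioramyt' has length 8
  'cxxh' has length 4
Lengths in increasing order: 4 < 6 < 7 < 8
Listing the words in that order gives the answer.
Final answer: ['cxxh', 'gfpqsh', 'znrwmco', 'rioramyt']


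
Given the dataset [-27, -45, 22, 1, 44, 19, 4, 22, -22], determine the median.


First, sort the list: [-45, -27, -22, 1, 4, 19, 22, 22, 44]
The list has 9 elements (odd count).
The middle index is 4 (0-based), and the element there is 4.
Final answer: 4


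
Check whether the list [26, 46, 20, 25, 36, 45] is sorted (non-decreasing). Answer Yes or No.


Check consecutive pairs:
  26 <= 46? True
  46 <= 20? False
  20 <= 25? True
  25 <= 36? True
  36 <= 45? True
1 consecutive pair(s) are out of order, so the list is not sorted.
Final answer: No


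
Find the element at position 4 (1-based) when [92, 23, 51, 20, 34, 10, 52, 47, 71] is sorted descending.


Sort descending: [92, 71, 52, 51, 47, 34, 23, 20, 10]
The 4th element (1-indexed) is at index 3.
Value = 51
Final answer: 51


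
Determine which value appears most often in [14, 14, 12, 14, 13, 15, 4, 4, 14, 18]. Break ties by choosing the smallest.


Count the frequency of each value:
  4 appears 2 time(s)
  12 appears 1 time(s)
  13 appears 1 time(s)
  14 appears 4 time(s)
  15 appears 1 time(s)
  18 appears 1 time(s)
Maximum frequency is 4.
Only 14 reaches that frequency, so it is the mode.
Final answer: 14


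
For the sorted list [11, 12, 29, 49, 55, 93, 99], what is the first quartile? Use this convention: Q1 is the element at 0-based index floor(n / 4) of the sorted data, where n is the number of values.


The list has n = 7 elements.
Q1 index = floor(7 / 4) = floor(1.75) = 1
Counting from index 0 in the sorted data, the element at index 1 is 12.
Final answer: 12


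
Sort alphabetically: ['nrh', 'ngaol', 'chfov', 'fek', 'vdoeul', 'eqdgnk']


Compare strings character by character (the first differing letter decides):
  'chfov' < 'eqdgnk' since 'c' < 'e' at position 1
  'eqdgnk' < 'fek' since 'e' < 'f' at position 1
  'fek' < 'ngaol' since 'f' < 'n' at position 1
  'ngaol' < 'nrh' since 'g' < 'r' at position 2
  'nrh' < 'vdoeul' since 'n' < 'v' at position 1
Chaining these comparisons gives the alphabetical order.
Final answer: ['chfov', 'eqdgnk', 'fek', 'ngaol', 'nrh', 'vdoeul']


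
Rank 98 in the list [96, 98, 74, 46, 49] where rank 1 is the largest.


Sort descending: [98, 96, 74, 49, 46]
Find 98 in the sorted list.
98 is at position 1.
Final answer: 1


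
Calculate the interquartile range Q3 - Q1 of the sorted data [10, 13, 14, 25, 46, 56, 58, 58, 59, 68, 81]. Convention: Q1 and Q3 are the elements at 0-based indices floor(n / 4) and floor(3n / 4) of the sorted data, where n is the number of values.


The data has n = 11 elements.
Q1 index = floor(11 / 4) = floor(2.75) = 2; Q3 index = floor(3 * 11 / 4) = floor(8.25) = 8
Q1 = element at index 2 = 14
Q3 = element at index 8 = 59
IQR = 59 - 14 = 45
Final answer: 45


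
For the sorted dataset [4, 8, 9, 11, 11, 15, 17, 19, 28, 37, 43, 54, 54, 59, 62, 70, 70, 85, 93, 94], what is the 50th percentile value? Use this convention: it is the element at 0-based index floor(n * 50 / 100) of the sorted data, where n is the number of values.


The dataset has n = 20 elements.
Index = floor(20 * 50 / 100) = floor(1000 / 100) = floor(10) = 10
Counting from index 0 in the sorted data, the element at index 10 is 43.
Final answer: 43


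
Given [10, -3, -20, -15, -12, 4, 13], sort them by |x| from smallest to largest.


Compute absolute values:
  |10| = 10
  |-3| = 3
  |-20| = 20
  |-15| = 15
  |-12| = 12
  |4| = 4
  |13| = 13
Absolute values in increasing order: 3 < 4 < 10 < 12 < 13 < 15 < 20
Listing the original numbers in that order gives the answer.
Final answer: [-3, 4, 10, -12, 13, -15, -20]


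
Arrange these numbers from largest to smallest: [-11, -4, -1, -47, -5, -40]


Original list: [-11, -4, -1, -47, -5, -40]
Repeatedly take the largest remaining element:
  Remaining [-11, -4, -1, -47, -5, -40] -> largest is -1
  Remaining [-11, -4, -47, -5, -40] -> largest is -4
  Remaining [-11, -47, -5, -40] -> largest is -5
  Remaining [-11, -47, -40] -> largest is -11
  Remaining [-47, -40] -> largest is -40
  Remaining [-47] -> largest is -47
Collecting the picks in order gives the descending list.
Final answer: [-1, -4, -5, -11, -40, -47]


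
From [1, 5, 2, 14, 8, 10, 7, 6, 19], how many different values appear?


List all unique values:
Distinct values: [1, 2, 5, 6, 7, 8, 10, 14, 19]
Count = 9
Final answer: 9


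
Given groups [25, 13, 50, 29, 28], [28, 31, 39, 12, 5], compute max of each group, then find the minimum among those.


Find max of each group:
  Group 1: [25, 13, 50, 29, 28] -> max = 50
  Group 2: [28, 31, 39, 12, 5] -> max = 39
Maxes: [50, 39]
Minimum of maxes = 39
Final answer: 39


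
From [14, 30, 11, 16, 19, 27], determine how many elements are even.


Check each element:
  14 is even
  30 is even
  11 is odd
  16 is even
  19 is odd
  27 is odd
Evens: [14, 30, 16]
Count of evens = 3
Final answer: 3


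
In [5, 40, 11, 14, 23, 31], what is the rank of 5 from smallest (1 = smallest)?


Sort ascending: [5, 11, 14, 23, 31, 40]
Find 5 in the sorted list.
5 is at position 1 (1-indexed).
Final answer: 1


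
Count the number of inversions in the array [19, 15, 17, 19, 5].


For each element, count the later elements that are smaller than it:
  19 (index 0): smaller elements after it = [15, 17, 5] -> 3
  15 (index 1): smaller elements after it = [5] -> 1
  17 (index 2): smaller elements after it = [5] -> 1
  19 (index 3): smaller elements after it = [5] -> 1
Total inversions = 3 + 1 + 1 + 1 = 6
Final answer: 6


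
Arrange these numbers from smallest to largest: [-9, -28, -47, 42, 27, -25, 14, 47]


Original list: [-9, -28, -47, 42, 27, -25, 14, 47]
Repeatedly take the smallest remaining element:
  Remaining [-9, -28, -47, 42, 27, -25, 14, 47] -> smallest is -47
  Remaining [-9, -28, 42, 27, -25, 14, 47] -> smallest is -28
  Remaining [-9, 42, 27, -25, 14, 47] -> smallest is -25
  Remaining [-9, 42, 27, 14, 47] -> smallest is -9
  Remaining [42, 27, 14, 47] -> smallest is 14
  Remaining [42, 27, 47] -> smallest is 27
  Remaining [42, 47] -> smallest is 42
  Remaining [47] -> smallest is 47
Collecting the picks in order gives the sorted list.
Final answer: [-47, -28, -25, -9, 14, 27, 42, 47]


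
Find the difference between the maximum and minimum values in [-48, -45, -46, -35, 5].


Maximum value: 5
Minimum value: -48
Range = 5 - (-48) = 53
Final answer: 53


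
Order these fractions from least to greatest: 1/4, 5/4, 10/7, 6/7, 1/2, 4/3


Convert to decimal for comparison:
  1/4 = 0.25
  5/4 = 1.25
  10/7 = 1.4286
  6/7 = 0.8571
  1/2 = 0.5
  4/3 = 1.3333
Decimals in increasing order: 0.25 < 0.5 < 0.8571 < 1.25 < 1.3333 < 1.4286
Writing each back as its fraction gives the sorted order.
Final answer: 1/4, 1/2, 6/7, 5/4, 4/3, 10/7


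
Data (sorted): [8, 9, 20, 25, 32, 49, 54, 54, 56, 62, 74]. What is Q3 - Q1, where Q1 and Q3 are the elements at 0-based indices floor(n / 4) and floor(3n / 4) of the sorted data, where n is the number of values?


The data has n = 11 elements.
Q1 index = floor(11 / 4) = floor(2.75) = 2; Q3 index = floor(3 * 11 / 4) = floor(8.25) = 8
Q1 = element at index 2 = 20
Q3 = element at index 8 = 56
IQR = 56 - 20 = 36
Final answer: 36


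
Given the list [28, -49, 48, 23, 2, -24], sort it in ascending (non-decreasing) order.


Original list: [28, -49, 48, 23, 2, -24]
Repeatedly take the smallest remaining element:
  Remaining [28, -49, 48, 23, 2, -24] -> smallest is -49
  Remaining [28, 48, 23, 2, -24] -> smallest is -24
  Remaining [28, 48, 23, 2] -> smallest is 2
  Remaining [28, 48, 23] -> smallest is 23
  Remaining [28, 48] -> smallest is 28
  Remaining [48] -> smallest is 48
Collecting the picks in order gives the sorted list.
Final answer: [-49, -24, 2, 23, 28, 48]


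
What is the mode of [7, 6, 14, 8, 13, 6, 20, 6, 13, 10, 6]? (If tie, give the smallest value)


Count the frequency of each value:
  6 appears 4 time(s)
  7 appears 1 time(s)
  8 appears 1 time(s)
  10 appears 1 time(s)
  13 appears 2 time(s)
  14 appears 1 time(s)
  20 appears 1 time(s)
Maximum frequency is 4.
Only 6 reaches that frequency, so it is the mode.
Final answer: 6


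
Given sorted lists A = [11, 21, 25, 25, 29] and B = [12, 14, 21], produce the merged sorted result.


List A: [11, 21, 25, 25, 29]
List B: [12, 14, 21]
Repeatedly compare the front elements and take the smaller:
  11 vs 12 -> take 11
  21 vs 12 -> take 12
  21 vs 14 -> take 14
  21 vs 21 -> take 21
  25 vs 21 -> take 21
  B is exhausted; append the rest of A: [25, 25, 29]
Final answer: [11, 12, 14, 21, 21, 25, 25, 29]


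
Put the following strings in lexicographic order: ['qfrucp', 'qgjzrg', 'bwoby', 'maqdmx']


Compare strings character by character (the first differing letter decides):
  'bwoby' < 'maqdmx' since 'b' < 'm' at position 1
  'maqdmx' < 'qfrucp' since 'm' < 'q' at position 1
  'qfrucp' < 'qgjzrg' since 'f' < 'g' at position 2
Chaining these comparisons gives the alphabetical order.
Final answer: ['bwoby', 'maqdmx', 'qfrucp', 'qgjzrg']


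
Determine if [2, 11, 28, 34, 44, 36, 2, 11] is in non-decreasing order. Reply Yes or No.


Check consecutive pairs:
  2 <= 11? True
  11 <= 28? True
  28 <= 34? True
  34 <= 44? True
  44 <= 36? False
  36 <= 2? False
  2 <= 11? True
2 consecutive pair(s) are out of order, so the list is not sorted.
Final answer: No


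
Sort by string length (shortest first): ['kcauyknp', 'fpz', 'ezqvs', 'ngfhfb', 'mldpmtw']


Compute lengths:
  'kcauyknp' has length 8
  'fpz' has length 3
  'ezqvs' has length 5
  'ngfhfb' has length 6
  'mldpmtw' has length 7
Lengths in increasing order: 3 < 5 < 6 < 7 < 8
Listing the words in that order gives the answer.
Final answer: ['fpz', 'ezqvs', 'ngfhfb', 'mldpmtw', 'kcauyknp']


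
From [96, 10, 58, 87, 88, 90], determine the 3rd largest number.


Sort descending: [96, 90, 88, 87, 58, 10]
The 3rd element (1-indexed) is at index 2.
Value = 88
Final answer: 88


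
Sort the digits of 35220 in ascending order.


The number 35220 has digits: 3, 5, 2, 2, 0
Sorted: 0, 2, 2, 3, 5
Joining the sorted digits gives the result.
Final answer: 02235


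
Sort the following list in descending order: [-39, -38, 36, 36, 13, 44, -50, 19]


Original list: [-39, -38, 36, 36, 13, 44, -50, 19]
Repeatedly take the largest remaining element:
  Remaining [-39, -38, 36, 36, 13, 44, -50, 19] -> largest is 44
  Remaining [-39, -38, 36, 36, 13, -50, 19] -> largest is 36
  Remaining [-39, -38, 36, 13, -50, 19] -> largest is 36
  Remaining [-39, -38, 13, -50, 19] -> largest is 19
  Remaining [-39, -38, 13, -50] -> largest is 13
  Remaining [-39, -38, -50] -> largest is -38
  Remaining [-39, -50] -> largest is -39
  Remaining [-50] -> largest is -50
Collecting the picks in order gives the descending list.
Final answer: [44, 36, 36, 19, 13, -38, -39, -50]


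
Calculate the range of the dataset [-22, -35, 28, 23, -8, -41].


Maximum value: 28
Minimum value: -41
Range = 28 - (-41) = 69
Final answer: 69


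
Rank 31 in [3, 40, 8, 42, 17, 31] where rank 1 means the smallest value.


Sort ascending: [3, 8, 17, 31, 40, 42]
Find 31 in the sorted list.
31 is at position 4 (1-indexed).
Final answer: 4


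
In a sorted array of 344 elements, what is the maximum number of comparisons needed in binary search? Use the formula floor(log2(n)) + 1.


Binary search halves the search space each step.
Maximum comparisons = floor(log2(344)) + 1
log2(344) = 8.4263
floor(log2(344)) = 8, so 8 + 1 = 9
Final answer: 9


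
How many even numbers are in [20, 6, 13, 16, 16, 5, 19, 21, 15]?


Check each element:
  20 is even
  6 is even
  13 is odd
  16 is even
  16 is even
  5 is odd
  19 is odd
  21 is odd
  15 is odd
Evens: [20, 6, 16, 16]
Count of evens = 4
Final answer: 4


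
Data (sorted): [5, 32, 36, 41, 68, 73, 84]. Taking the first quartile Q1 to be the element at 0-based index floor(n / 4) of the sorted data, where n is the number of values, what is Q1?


The list has n = 7 elements.
Q1 index = floor(7 / 4) = floor(1.75) = 1
Counting from index 0 in the sorted data, the element at index 1 is 32.
Final answer: 32


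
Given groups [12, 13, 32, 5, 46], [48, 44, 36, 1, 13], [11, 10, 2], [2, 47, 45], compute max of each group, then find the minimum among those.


Find max of each group:
  Group 1: [12, 13, 32, 5, 46] -> max = 46
  Group 2: [48, 44, 36, 1, 13] -> max = 48
  Group 3: [11, 10, 2] -> max = 11
  Group 4: [2, 47, 45] -> max = 47
Maxes: [46, 48, 11, 47]
Minimum of maxes = 11
Final answer: 11


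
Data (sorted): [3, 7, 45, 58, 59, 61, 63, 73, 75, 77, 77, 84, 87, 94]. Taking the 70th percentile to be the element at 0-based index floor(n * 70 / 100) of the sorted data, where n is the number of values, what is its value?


The dataset has n = 14 elements.
Index = floor(14 * 70 / 100) = floor(980 / 100) = floor(9.8) = 9
Counting from index 0 in the sorted data, the element at index 9 is 77.
Final answer: 77


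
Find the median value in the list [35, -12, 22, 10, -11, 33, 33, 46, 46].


First, sort the list: [-12, -11, 10, 22, 33, 33, 35, 46, 46]
The list has 9 elements (odd count).
The middle index is 4 (0-based), and the element there is 33.
Final answer: 33


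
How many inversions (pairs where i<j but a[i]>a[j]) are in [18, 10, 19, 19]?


For each element, count the later elements that are smaller than it:
  18 (index 0): smaller elements after it = [10] -> 1
  10 (index 1): smaller elements after it = [] -> 0
  19 (index 2): smaller elements after it = [] -> 0
Total inversions = 1 + 0 + 0 = 1
Final answer: 1


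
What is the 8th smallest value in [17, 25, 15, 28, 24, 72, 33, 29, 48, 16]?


Sort ascending: [15, 16, 17, 24, 25, 28, 29, 33, 48, 72]
The 8th element (1-indexed) is at index 7.
Value = 33
Final answer: 33


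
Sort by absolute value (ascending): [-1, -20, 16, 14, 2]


Compute absolute values:
  |-1| = 1
  |-20| = 20
  |16| = 16
  |14| = 14
  |2| = 2
Absolute values in increasing order: 1 < 2 < 14 < 16 < 20
Listing the original numbers in that order gives the answer.
Final answer: [-1, 2, 14, 16, -20]


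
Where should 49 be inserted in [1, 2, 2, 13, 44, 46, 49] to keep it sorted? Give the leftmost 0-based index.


List is sorted: [1, 2, 2, 13, 44, 46, 49]
We need the leftmost position where 49 can be inserted, i.e. the first index whose element is >= 49 (or the end of the list if none is).
Binary search with low=0, high=7 (0-based indices):
  low=0, high=7, mid=3: a[3]=13 < 49, so low = 4
  low=4, high=7, mid=5: a[5]=46 < 49, so low = 6
  low=6, high=7, mid=6: a[6]=49 >= 49, so high = 6
Now low = high = 6, so the insertion index is 6.
Final answer: 6


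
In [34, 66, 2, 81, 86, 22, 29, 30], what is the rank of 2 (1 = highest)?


Sort descending: [86, 81, 66, 34, 30, 29, 22, 2]
Find 2 in the sorted list.
2 is at position 8.
Final answer: 8


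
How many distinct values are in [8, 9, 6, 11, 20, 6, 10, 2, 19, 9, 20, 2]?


List all unique values:
Distinct values: [2, 6, 8, 9, 10, 11, 19, 20]
Count = 8
Final answer: 8


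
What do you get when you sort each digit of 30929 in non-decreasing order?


The number 30929 has digits: 3, 0, 9, 2, 9
Sorted: 0, 2, 3, 9, 9
Joining the sorted digits gives the result.
Final answer: 02399


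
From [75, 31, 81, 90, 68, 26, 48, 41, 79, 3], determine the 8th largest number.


Sort descending: [90, 81, 79, 75, 68, 48, 41, 31, 26, 3]
The 8th element (1-indexed) is at index 7.
Value = 31
Final answer: 31


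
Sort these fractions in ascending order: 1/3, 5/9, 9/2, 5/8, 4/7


Convert to decimal for comparison:
  1/3 = 0.3333
  5/9 = 0.5556
  9/2 = 4.5
  5/8 = 0.625
  4/7 = 0.5714
Decimals in increasing order: 0.3333 < 0.5556 < 0.5714 < 0.625 < 4.5
Writing each back as its fraction gives the sorted order.
Final answer: 1/3, 5/9, 4/7, 5/8, 9/2


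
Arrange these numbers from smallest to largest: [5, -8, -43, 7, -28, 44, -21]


Original list: [5, -8, -43, 7, -28, 44, -21]
Repeatedly take the smallest remaining element:
  Remaining [5, -8, -43, 7, -28, 44, -21] -> smallest is -43
  Remaining [5, -8, 7, -28, 44, -21] -> smallest is -28
  Remaining [5, -8, 7, 44, -21] -> smallest is -21
  Remaining [5, -8, 7, 44] -> smallest is -8
  Remaining [5, 7, 44] -> smallest is 5
  Remaining [7, 44] -> smallest is 7
  Remaining [44] -> smallest is 44
Collecting the picks in order gives the sorted list.
Final answer: [-43, -28, -21, -8, 5, 7, 44]


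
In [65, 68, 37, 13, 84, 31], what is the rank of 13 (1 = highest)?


Sort descending: [84, 68, 65, 37, 31, 13]
Find 13 in the sorted list.
13 is at position 6.
Final answer: 6


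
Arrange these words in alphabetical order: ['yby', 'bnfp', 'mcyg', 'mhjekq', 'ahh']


Compare strings character by character (the first differing letter decides):
  'ahh' < 'bnfp' since 'a' < 'b' at position 1
  'bnfp' < 'mcyg' since 'b' < 'm' at position 1
  'mcyg' < 'mhjekq' since 'c' < 'h' at position 2
  'mhjekq' < 'yby' since 'm' < 'y' at position 1
Chaining these comparisons gives the alphabetical order.
Final answer: ['ahh', 'bnfp', 'mcyg', 'mhjekq', 'yby']


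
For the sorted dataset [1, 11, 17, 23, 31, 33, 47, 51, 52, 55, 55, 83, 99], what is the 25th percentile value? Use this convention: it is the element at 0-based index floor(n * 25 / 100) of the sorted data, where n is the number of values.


The dataset has n = 13 elements.
Index = floor(13 * 25 / 100) = floor(325 / 100) = floor(3.25) = 3
Counting from index 0 in the sorted data, the element at index 3 is 23.
Final answer: 23


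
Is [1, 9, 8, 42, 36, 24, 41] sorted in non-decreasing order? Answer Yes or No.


Check consecutive pairs:
  1 <= 9? True
  9 <= 8? False
  8 <= 42? True
  42 <= 36? False
  36 <= 24? False
  24 <= 41? True
3 consecutive pair(s) are out of order, so the list is not sorted.
Final answer: No


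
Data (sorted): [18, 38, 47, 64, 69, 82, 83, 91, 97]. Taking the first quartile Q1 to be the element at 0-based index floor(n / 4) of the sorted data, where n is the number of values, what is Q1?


The list has n = 9 elements.
Q1 index = floor(9 / 4) = floor(2.25) = 2
Counting from index 0 in the sorted data, the element at index 2 is 47.
Final answer: 47


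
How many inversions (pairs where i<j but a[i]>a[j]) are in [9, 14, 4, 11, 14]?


For each element, count the later elements that are smaller than it:
  9 (index 0): smaller elements after it = [4] -> 1
  14 (index 1): smaller elements after it = [4, 11] -> 2
  4 (index 2): smaller elements after it = [] -> 0
  11 (index 3): smaller elements after it = [] -> 0
Total inversions = 1 + 2 + 0 + 0 = 3
Final answer: 3


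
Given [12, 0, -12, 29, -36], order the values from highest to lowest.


Original list: [12, 0, -12, 29, -36]
Repeatedly take the largest remaining element:
  Remaining [12, 0, -12, 29, -36] -> largest is 29
  Remaining [12, 0, -12, -36] -> largest is 12
  Remaining [0, -12, -36] -> largest is 0
  Remaining [-12, -36] -> largest is -12
  Remaining [-36] -> largest is -36
Collecting the picks in order gives the descending list.
Final answer: [29, 12, 0, -12, -36]


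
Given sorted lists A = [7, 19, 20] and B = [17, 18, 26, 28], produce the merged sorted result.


List A: [7, 19, 20]
List B: [17, 18, 26, 28]
Repeatedly compare the front elements and take the smaller:
  7 vs 17 -> take 7
  19 vs 17 -> take 17
  19 vs 18 -> take 18
  19 vs 26 -> take 19
  20 vs 26 -> take 20
  A is exhausted; append the rest of B: [26, 28]
Final answer: [7, 17, 18, 19, 20, 26, 28]


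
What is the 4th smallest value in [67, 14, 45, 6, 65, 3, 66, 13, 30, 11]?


Sort ascending: [3, 6, 11, 13, 14, 30, 45, 65, 66, 67]
The 4th element (1-indexed) is at index 3.
Value = 13
Final answer: 13


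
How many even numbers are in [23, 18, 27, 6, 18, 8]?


Check each element:
  23 is odd
  18 is even
  27 is odd
  6 is even
  18 is even
  8 is even
Evens: [18, 6, 18, 8]
Count of evens = 4
Final answer: 4


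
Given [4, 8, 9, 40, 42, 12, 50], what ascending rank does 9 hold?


Sort ascending: [4, 8, 9, 12, 40, 42, 50]
Find 9 in the sorted list.
9 is at position 3 (1-indexed).
Final answer: 3


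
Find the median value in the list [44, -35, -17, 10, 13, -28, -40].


First, sort the list: [-40, -35, -28, -17, 10, 13, 44]
The list has 7 elements (odd count).
The middle index is 3 (0-based), and the element there is -17.
Final answer: -17


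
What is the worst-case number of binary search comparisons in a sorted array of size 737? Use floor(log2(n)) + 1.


Binary search halves the search space each step.
Maximum comparisons = floor(log2(737)) + 1
log2(737) = 9.5255
floor(log2(737)) = 9, so 9 + 1 = 10
Final answer: 10


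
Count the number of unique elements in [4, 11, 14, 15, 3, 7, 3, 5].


List all unique values:
Distinct values: [3, 4, 5, 7, 11, 14, 15]
Count = 7
Final answer: 7


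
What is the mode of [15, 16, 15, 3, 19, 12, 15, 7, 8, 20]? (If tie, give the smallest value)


Count the frequency of each value:
  3 appears 1 time(s)
  7 appears 1 time(s)
  8 appears 1 time(s)
  12 appears 1 time(s)
  15 appears 3 time(s)
  16 appears 1 time(s)
  19 appears 1 time(s)
  20 appears 1 time(s)
Maximum frequency is 3.
Only 15 reaches that frequency, so it is the mode.
Final answer: 15


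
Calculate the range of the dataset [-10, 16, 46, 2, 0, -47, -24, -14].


Maximum value: 46
Minimum value: -47
Range = 46 - (-47) = 93
Final answer: 93


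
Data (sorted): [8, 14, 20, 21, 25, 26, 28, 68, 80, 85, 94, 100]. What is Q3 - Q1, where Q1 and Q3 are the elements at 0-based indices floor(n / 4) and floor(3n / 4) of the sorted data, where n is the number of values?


The data has n = 12 elements.
Q1 index = floor(12 / 4) = floor(3) = 3; Q3 index = floor(3 * 12 / 4) = floor(9) = 9
Q1 = element at index 3 = 21
Q3 = element at index 9 = 85
IQR = 85 - 21 = 64
Final answer: 64


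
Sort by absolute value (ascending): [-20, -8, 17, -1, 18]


Compute absolute values:
  |-20| = 20
  |-8| = 8
  |17| = 17
  |-1| = 1
  |18| = 18
Absolute values in increasing order: 1 < 8 < 17 < 18 < 20
Listing the original numbers in that order gives the answer.
Final answer: [-1, -8, 17, 18, -20]


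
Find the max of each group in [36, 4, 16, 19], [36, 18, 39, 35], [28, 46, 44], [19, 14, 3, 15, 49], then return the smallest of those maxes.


Find max of each group:
  Group 1: [36, 4, 16, 19] -> max = 36
  Group 2: [36, 18, 39, 35] -> max = 39
  Group 3: [28, 46, 44] -> max = 46
  Group 4: [19, 14, 3, 15, 49] -> max = 49
Maxes: [36, 39, 46, 49]
Minimum of maxes = 36
Final answer: 36


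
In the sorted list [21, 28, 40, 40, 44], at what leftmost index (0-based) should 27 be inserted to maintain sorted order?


List is sorted: [21, 28, 40, 40, 44]
We need the leftmost position where 27 can be inserted, i.e. the first index whose element is >= 27 (or the end of the list if none is).
Binary search with low=0, high=5 (0-based indices):
  low=0, high=5, mid=2: a[2]=40 >= 27, so high = 2
  low=0, high=2, mid=1: a[1]=28 >= 27, so high = 1
  low=0, high=1, mid=0: a[0]=21 < 27, so low = 1
Now low = high = 1, so the insertion index is 1.
Final answer: 1


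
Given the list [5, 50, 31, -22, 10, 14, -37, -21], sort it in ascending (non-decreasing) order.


Original list: [5, 50, 31, -22, 10, 14, -37, -21]
Repeatedly take the smallest remaining element:
  Remaining [5, 50, 31, -22, 10, 14, -37, -21] -> smallest is -37
  Remaining [5, 50, 31, -22, 10, 14, -21] -> smallest is -22
  Remaining [5, 50, 31, 10, 14, -21] -> smallest is -21
  Remaining [5, 50, 31, 10, 14] -> smallest is 5
  Remaining [50, 31, 10, 14] -> smallest is 10
  Remaining [50, 31, 14] -> smallest is 14
  Remaining [50, 31] -> smallest is 31
  Remaining [50] -> smallest is 50
Collecting the picks in order gives the sorted list.
Final answer: [-37, -22, -21, 5, 10, 14, 31, 50]


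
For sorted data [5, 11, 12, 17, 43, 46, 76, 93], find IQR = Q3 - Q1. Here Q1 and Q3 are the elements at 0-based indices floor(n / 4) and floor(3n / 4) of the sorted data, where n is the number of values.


The data has n = 8 elements.
Q1 index = floor(8 / 4) = floor(2) = 2; Q3 index = floor(3 * 8 / 4) = floor(6) = 6
Q1 = element at index 2 = 12
Q3 = element at index 6 = 76
IQR = 76 - 12 = 64
Final answer: 64


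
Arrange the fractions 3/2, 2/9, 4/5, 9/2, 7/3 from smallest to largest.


Convert to decimal for comparison:
  3/2 = 1.5
  2/9 = 0.2222
  4/5 = 0.8
  9/2 = 4.5
  7/3 = 2.3333
Decimals in increasing order: 0.2222 < 0.8 < 1.5 < 2.3333 < 4.5
Writing each back as its fraction gives the sorted order.
Final answer: 2/9, 4/5, 3/2, 7/3, 9/2


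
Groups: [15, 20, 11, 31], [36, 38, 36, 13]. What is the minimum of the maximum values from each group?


Find max of each group:
  Group 1: [15, 20, 11, 31] -> max = 31
  Group 2: [36, 38, 36, 13] -> max = 38
Maxes: [31, 38]
Minimum of maxes = 31
Final answer: 31
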